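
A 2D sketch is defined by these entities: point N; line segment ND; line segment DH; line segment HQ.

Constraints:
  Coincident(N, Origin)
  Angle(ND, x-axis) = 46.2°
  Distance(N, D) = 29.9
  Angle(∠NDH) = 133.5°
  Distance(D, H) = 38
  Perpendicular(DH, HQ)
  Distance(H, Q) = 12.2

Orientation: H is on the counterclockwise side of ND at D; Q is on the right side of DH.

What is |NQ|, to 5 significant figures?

67.678

N is at the origin; ND runs at 46.2° with length 29.9, so D = 29.9·(cos 46.2°, sin 46.2°) = (20.695, 21.581). ∠NDH = 133.5°, so DH runs at 46.2° + (180° − 133.5°) = 92.700° from the x-axis; with |DH| = 38.0, H = D + 38.0·(cos 92.700°, sin 92.700°) = (18.905, 59.538). DH ⟂ HQ; with |HQ| = 12.2 on the right of DH, Q = H + 12.2·(0.99889, 0.047106) = (31.091, 60.113). Then |NQ| = |Q − N| = 67.678.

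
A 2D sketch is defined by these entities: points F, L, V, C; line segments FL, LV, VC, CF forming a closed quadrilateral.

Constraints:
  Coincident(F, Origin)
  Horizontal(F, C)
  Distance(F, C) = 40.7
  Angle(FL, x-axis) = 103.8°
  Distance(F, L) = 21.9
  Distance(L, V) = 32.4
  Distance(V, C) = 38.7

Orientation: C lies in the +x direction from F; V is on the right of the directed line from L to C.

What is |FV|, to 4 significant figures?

10.52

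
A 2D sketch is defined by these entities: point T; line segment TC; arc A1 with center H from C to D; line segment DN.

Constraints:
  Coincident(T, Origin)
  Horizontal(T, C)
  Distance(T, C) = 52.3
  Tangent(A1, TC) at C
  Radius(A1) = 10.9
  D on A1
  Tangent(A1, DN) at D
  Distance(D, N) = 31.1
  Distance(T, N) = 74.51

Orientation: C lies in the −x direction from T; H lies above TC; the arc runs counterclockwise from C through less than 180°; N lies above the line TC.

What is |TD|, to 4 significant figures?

46.60

Checks: |TC| = 52.30 ✓; |HD| = 10.90 ✓; ∠(HD, DN) = 90.00° ✓; |DN| = 31.10 ✓; |TN| = 74.51 ✓.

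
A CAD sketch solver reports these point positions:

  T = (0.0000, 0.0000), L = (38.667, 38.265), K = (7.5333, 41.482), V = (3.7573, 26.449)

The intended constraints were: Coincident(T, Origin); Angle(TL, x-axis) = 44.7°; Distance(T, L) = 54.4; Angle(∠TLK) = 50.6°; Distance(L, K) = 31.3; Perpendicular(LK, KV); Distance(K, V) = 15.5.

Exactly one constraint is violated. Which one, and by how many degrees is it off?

Perpendicular(LK, KV) — off by 8.20°.

T = (0.00, 0.00) ✓; TL at 44.70° ✓; |TL| = 54.40 ✓; ∠TLK = 50.60° ✓; |LK| = 31.30 ✓; ∠(LK, KV) = 81.80° ✗; |KV| = 15.50 ✓.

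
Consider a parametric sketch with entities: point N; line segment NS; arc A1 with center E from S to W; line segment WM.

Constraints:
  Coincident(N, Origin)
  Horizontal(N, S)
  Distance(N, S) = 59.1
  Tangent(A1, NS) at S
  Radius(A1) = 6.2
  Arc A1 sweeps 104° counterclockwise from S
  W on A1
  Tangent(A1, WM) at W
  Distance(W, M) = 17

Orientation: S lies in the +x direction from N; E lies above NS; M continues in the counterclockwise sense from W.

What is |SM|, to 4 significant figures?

24.27

N is at the origin; NS is horizontal with |NS| = 59.1 and S on the +x side, so S = (59.10, 0.000). A1 meets NS tangentially, so ES is at right angles to NS, so E = S + (0, 6.2) = (59.10, 6.200). On A1, S sits at bearing -90° from E; a 104° counterclockwise sweep puts W at bearing 14°, so W = E + 6.2·(cos 14°, sin 14°) = (65.12, 7.700). Since A1 is tangent to WM there, EW ⟂ WM, so WM runs along (−sin 14°, cos 14°); with |WM| = 17.0, M = (61.00, 24.19). Then |SM| = |M − S| = 24.27.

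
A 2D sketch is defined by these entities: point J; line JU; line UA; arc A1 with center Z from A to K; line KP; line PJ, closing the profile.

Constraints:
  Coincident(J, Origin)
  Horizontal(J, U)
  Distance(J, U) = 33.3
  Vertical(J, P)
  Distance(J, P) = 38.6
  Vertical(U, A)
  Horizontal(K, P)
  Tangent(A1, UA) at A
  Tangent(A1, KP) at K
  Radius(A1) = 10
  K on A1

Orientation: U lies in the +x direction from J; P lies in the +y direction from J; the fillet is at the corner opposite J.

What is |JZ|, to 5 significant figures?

36.890

JP is vertical with |JP| = 38.6 and P on the +y side, so P = (0.0000, 38.600). The virtual corner opposite J is at (33.300, 38.600). Tangency of A1 to UA means the radius ZA is perpendicular to UA and tangency of A1 to KP means the radius ZK is perpendicular to KP, with radius 10.0, so the center Z sits 10.0 in from both sides at Z = (23.300, 28.600). Then |JZ| = |Z − J| = 36.890.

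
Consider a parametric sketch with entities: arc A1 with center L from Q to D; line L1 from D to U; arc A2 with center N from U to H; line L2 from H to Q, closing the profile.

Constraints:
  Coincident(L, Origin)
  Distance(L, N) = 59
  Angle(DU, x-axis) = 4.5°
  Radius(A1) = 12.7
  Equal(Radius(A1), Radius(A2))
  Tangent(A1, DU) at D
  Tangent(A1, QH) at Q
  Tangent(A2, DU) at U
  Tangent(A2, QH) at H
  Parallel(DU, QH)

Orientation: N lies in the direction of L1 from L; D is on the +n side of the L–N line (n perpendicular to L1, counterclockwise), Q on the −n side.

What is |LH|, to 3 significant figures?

60.4

The slot axis is L1's direction at 4.5°, so u = (cos 4.5°, sin 4.5°) = (0.997, 0.0785) and n = (−sin 4.5°, cos 4.5°) = (-0.0785, 0.997). L is at the origin and N lies 59.0 along u from L, so N = 59.0·u = (58.8, 4.63). Tangency of A1 to both parallel lines with radius 12.7 puts D and Q at L ± 12.7·n: D = (-0.996, 12.7), Q = (0.996, -12.7). Equal radii place U and H the same way about N: U = N + 12.7·n = (57.8, 17.3), H = N − 12.7·n = (59.8, -8.03). Then |LH| = |H − L| = 60.4.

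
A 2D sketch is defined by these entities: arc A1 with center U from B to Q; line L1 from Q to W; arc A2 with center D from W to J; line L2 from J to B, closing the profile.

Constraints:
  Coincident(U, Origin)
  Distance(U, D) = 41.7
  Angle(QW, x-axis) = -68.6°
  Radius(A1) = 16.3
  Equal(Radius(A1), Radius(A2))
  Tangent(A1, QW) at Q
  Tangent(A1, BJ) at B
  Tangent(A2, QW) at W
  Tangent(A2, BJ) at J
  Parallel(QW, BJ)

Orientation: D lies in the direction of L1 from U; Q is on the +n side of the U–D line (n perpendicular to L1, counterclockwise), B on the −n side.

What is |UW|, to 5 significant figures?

44.773

The slot axis is L1's direction at -68.6°, so u = (cos -68.6°, sin -68.6°) = (0.36488, -0.93106) and n = (−sin -68.6°, cos -68.6°) = (0.93106, 0.36488). U is at the origin and D lies 41.7 along u from U, so D = 41.7·u = (15.215, -38.825). Tangency of A1 to both parallel lines with radius 16.3 puts Q and B at U ± 16.3·n: Q = (15.176, 5.9475), B = (-15.176, -5.9475). Equal radii place W and J the same way about D: W = D + 16.3·n = (30.392, -32.878), J = D − 16.3·n = (0.039152, -44.773). Then |UW| = |W − U| = 44.773.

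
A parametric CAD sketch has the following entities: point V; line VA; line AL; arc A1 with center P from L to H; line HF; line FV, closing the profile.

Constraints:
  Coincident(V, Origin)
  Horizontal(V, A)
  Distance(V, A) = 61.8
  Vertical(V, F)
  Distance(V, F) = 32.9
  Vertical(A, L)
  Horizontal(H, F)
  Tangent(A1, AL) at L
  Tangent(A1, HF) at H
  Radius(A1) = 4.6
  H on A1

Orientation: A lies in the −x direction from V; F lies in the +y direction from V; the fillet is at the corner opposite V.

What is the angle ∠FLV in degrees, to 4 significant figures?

28.86°

V is at the origin; V and A share the same y with |VA| = 61.8 and A on the −x side, so A = (-61.80, 0.000). V and F share the same x with |VF| = 32.9 and F on the +y side, so F = (0.000, 32.90). The virtual corner opposite V is at (-61.80, 32.90). Tangency of A1 to AL means the radius PL is perpendicular to AL and the tangent condition forces PH to be normal to HF, with radius 4.6, so the center P sits 4.6 in from both sides at P = (-57.20, 28.30). That places the tangent points at L = (-61.80, 28.30) on AL and H = (-57.20, 32.90) on HF. Then cos ∠FLV = LF·LV / (|LF||LV|), giving 28.86°.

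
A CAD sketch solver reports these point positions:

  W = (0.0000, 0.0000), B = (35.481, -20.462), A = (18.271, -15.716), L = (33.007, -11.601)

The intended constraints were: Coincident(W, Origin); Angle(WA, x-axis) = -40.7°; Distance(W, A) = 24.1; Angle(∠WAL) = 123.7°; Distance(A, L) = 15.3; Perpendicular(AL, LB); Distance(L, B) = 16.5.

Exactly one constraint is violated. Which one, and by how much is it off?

Distance(L, B) = 16.5 — off by 7.30.

W = (0.00, 0.00) ✓; WA at -40.70° ✓; |WA| = 24.10 ✓; ∠WAL = 123.7° ✓; |AL| = 15.30 ✓; ∠(AL, LB) = 90.00° ✓; |LB| = 9.200 ✗.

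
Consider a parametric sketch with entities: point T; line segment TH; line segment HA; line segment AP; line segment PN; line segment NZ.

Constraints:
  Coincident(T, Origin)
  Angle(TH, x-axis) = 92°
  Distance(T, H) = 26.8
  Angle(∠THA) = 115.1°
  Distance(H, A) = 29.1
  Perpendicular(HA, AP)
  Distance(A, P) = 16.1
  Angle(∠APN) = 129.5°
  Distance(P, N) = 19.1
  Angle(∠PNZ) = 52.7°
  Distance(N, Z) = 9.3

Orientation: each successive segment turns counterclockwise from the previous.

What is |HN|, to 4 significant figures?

31.69

T is at the origin; TH runs at 92.0° with length 26.8, so H = (-0.9353, 26.78). ∠THA = 115.1° gives HA at 156.9° from the x-axis; with |HA| = 29.1, A = (-27.70, 38.20). HA ⟂ AP, so AP runs at -113.1°; with |AP| = 16.1, P = (-34.02, 23.39). ∠APN = 129.5° gives PN at -62.60° from the x-axis; with |PN| = 19.1, N = (-25.23, 6.434). Then |HN| = |N − H| = 31.69.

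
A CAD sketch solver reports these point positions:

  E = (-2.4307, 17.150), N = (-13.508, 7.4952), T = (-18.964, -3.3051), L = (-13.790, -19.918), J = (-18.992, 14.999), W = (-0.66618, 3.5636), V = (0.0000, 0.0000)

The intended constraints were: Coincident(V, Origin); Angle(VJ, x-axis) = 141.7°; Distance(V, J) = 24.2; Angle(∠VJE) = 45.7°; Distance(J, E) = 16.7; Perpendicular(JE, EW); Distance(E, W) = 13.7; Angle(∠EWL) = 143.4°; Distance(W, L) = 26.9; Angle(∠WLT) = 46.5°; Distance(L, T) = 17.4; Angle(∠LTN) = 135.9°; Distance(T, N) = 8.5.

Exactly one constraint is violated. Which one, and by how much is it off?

Distance(T, N) = 8.5 — off by 3.60.

V = (0.00, 0.00) ✓; VJ at 141.7° ✓; |VJ| = 24.20 ✓; ∠VJE = 45.70° ✓; |JE| = 16.70 ✓; ∠(JE, EW) = 90.00° ✓; |EW| = 13.70 ✓; ∠EWL = 143.4° ✓; |WL| = 26.90 ✓; ∠WLT = 46.50° ✓; |LT| = 17.40 ✓; ∠LTN = 135.9° ✓; |TN| = 12.10 ✗.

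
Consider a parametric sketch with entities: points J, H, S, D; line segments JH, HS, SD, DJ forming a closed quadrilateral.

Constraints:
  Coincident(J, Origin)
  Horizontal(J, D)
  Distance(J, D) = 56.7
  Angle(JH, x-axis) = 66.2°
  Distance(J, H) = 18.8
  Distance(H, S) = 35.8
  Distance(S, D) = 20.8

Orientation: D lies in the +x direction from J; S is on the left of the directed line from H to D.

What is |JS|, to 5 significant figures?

46.210

J is at the origin; JD is horizontal with |JD| = 56.7 and D in +x, so D = (56.7, 0). JH runs at 66.2° with |JH| = 18.8, so H = (7.5867, 17.201). S is determined by |HS| = 35.8 and |SD| = 20.8 together: it lies at the intersection of circle(H, 35.8) and circle(D, 20.8). With |HD| = 52.038, the foot of the radical line on HD is 34.177 from H and the perpendicular offset is √(35.8² − 34.177²) = 10.658. Taking the left-of-HD solution: S = (43.365, 15.963).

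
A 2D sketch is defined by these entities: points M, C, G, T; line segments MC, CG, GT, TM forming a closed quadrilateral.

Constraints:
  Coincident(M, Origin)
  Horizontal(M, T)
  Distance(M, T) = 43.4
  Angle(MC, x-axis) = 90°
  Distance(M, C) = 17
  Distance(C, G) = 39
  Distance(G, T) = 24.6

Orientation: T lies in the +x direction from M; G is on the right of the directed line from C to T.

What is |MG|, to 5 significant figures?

27.345

M is at the origin; MT is horizontal with |MT| = 43.4 and T in +x, so T = (43.4, 0). MC runs at 90.0° with |MC| = 17.0, so C = (1.0409e-15, 17.000). G is determined by |CG| = 39.0 and |GT| = 24.6 together: it lies at the intersection of circle(C, 39.0) and circle(T, 24.6). With |CT| = 46.611, the foot of the radical line on CT is 33.130 from C and the perpendicular offset is √(39.0² − 33.130²) = 20.577. Taking the right-of-CT solution: G = (23.343, -14.243).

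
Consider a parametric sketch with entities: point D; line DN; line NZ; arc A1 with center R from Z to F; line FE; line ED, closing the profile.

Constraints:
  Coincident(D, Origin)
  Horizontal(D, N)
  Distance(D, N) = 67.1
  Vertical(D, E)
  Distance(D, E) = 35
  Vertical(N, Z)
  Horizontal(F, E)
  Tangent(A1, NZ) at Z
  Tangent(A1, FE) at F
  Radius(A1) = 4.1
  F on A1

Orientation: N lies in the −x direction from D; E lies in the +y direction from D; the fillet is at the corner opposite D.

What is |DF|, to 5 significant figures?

72.069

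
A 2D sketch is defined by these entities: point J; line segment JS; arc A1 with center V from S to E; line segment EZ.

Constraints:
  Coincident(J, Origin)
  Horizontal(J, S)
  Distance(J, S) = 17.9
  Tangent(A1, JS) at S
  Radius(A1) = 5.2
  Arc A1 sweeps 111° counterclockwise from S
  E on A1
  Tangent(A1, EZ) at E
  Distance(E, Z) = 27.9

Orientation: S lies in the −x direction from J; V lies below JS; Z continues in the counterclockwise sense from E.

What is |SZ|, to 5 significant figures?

33.508

J is at the origin; J and S share the same y with |JS| = 17.9 and S on the −x side, so S = (-17.900, 0.0000). Tangency of A1 to JS means the radius VS is perpendicular to JS, so V = S + (0, -5.2) = (-17.900, -5.2000). On A1, S sits at bearing 90° from V; a 111° counterclockwise sweep puts E at bearing 201°, so E = V + 5.2·(cos 201°, sin 201°) = (-22.755, -7.0635). A1 meets EZ tangentially, so VE is at right angles to EZ, so EZ runs along (−sin 201°, cos 201°); with |EZ| = 27.9, Z = (-12.756, -33.110). Then |SZ| = |Z − S| = 33.508.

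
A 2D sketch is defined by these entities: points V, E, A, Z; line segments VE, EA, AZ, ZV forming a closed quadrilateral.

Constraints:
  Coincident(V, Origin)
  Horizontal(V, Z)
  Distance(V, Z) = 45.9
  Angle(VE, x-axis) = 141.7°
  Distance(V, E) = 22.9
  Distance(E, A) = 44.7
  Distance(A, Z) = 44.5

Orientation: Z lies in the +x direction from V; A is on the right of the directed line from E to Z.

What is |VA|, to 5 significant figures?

23.747

V is at the origin; V and Z share the same y with |VZ| = 45.9 and Z in +x, so Z = (45.9, 0). VE runs at 141.7° with |VE| = 22.9, so E = (-17.971, 14.193). A is determined by |EA| = 44.7 and |AZ| = 44.5 together: it lies at the intersection of circle(E, 44.7) and circle(Z, 44.5). With |EZ| = 65.429, the foot of the radical line on EZ is 32.851 from E and the perpendicular offset is √(44.7² − 32.851²) = 30.313. Taking the right-of-EZ solution: A = (7.5218, -22.525).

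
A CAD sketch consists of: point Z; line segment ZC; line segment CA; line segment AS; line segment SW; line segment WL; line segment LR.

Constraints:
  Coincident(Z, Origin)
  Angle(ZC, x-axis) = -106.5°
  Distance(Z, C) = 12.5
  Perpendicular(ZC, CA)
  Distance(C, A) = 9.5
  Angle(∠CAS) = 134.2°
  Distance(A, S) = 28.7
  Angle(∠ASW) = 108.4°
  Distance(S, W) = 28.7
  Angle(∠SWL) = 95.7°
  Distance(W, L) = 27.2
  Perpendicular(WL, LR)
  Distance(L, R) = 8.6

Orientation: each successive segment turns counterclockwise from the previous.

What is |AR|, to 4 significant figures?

31.91

Z is at the origin; ZC runs at -106.5° with length 12.5, so C = (-3.550, -11.99). ZC is perpendicular to CA, so CA runs at -16.50°; with |CA| = 9.5, A = (5.559, -14.68). ∠CAS = 134.2° gives AS at 29.30° from the x-axis; with |AS| = 28.7, S = (30.59, -0.6381). ∠ASW = 108.4° gives SW at 100.9° from the x-axis; with |SW| = 28.7, W = (25.16, 27.54). ∠SWL = 95.7° gives WL at -174.8° from the x-axis; with |WL| = 27.2, L = (-1.928, 25.08). The perpendicularity gives LR at right angles to WL, so LR runs at -84.80°; with |LR| = 8.6, R = (-1.149, 16.51). Then |AR| = |R − A| = 31.91.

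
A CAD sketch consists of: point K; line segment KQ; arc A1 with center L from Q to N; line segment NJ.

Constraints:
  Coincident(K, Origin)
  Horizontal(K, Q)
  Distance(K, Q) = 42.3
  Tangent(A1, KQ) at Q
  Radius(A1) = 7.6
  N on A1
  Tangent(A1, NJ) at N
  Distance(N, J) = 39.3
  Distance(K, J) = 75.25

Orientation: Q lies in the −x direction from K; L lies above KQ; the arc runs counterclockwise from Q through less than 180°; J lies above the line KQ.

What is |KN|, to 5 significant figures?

38.646

K is at the origin; KQ is horizontal with |KQ| = 42.3 and Q on the −x side, so Q = (-42.300, 0.0000). The tangent condition forces LQ to be normal to KQ, so L = Q + (0, 7.6) = (-42.300, 7.6000). Since LN ⟂ NJ (tangency), |LJ| = √(7.6² + 39.3²) = 40.028 regardless of where N sits on A1. So J lies on both circle(K, 75.25) and circle(L, 40.028); the above-KQ intersection is J = (-62.224, 42.317). N is the foot of the tangent from J: N = (-36.546, 12.566).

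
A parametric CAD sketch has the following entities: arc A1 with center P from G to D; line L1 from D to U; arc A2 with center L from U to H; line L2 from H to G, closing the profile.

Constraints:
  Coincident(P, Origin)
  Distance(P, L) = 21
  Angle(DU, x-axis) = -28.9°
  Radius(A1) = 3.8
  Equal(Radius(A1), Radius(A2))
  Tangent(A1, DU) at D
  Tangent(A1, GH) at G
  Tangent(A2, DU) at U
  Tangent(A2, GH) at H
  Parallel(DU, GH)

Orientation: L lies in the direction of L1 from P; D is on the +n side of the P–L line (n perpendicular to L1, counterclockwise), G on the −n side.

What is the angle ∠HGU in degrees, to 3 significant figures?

19.9°

The slot axis is L1's direction at -28.9°, so u = (cos -28.9°, sin -28.9°) = (0.875, -0.483) and n = (−sin -28.9°, cos -28.9°) = (0.483, 0.875). P is at the origin and L lies 21.0 along u from P, so L = 21.0·u = (18.4, -10.1). Tangency of A1 to both parallel lines with radius 3.8 puts D and G at P ± 3.8·n: D = (1.84, 3.33), G = (-1.84, -3.33). Equal radii place U and H the same way about L: U = L + 3.8·n = (20.2, -6.82), H = L − 3.8·n = (16.5, -13.5). Then cos ∠HGU = GH·GU / (|GH||GU|), giving 19.9°.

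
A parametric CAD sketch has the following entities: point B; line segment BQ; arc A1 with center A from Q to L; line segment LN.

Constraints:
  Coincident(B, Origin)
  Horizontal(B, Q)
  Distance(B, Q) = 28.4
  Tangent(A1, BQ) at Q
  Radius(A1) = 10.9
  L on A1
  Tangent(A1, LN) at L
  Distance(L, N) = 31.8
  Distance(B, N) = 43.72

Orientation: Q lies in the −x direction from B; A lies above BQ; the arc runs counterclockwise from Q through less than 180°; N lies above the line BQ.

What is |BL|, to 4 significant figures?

20.08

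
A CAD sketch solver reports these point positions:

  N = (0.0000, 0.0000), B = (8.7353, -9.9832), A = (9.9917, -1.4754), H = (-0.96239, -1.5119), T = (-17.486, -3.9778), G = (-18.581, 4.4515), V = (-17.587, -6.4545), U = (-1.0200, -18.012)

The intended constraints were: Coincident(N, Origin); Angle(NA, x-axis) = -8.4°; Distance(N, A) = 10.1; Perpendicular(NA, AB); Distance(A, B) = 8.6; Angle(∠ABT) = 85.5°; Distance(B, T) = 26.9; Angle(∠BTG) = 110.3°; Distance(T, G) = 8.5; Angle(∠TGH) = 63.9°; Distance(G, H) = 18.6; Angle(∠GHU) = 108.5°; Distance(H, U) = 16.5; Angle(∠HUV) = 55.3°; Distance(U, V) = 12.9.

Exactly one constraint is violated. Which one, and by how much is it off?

Distance(U, V) = 12.9 — off by 7.30.

N = (0.00, 0.00) ✓; NA at -8.400° ✓; |NA| = 10.10 ✓; ∠(NA, AB) = 90.00° ✓; |AB| = 8.600 ✓; ∠ABT = 85.50° ✓; |BT| = 26.90 ✓; ∠BTG = 110.3° ✓; |TG| = 8.500 ✓; ∠TGH = 63.90° ✓; |GH| = 18.60 ✓; ∠GHU = 108.5° ✓; |HU| = 16.50 ✓; ∠HUV = 55.30° ✓; |UV| = 20.20 ✗.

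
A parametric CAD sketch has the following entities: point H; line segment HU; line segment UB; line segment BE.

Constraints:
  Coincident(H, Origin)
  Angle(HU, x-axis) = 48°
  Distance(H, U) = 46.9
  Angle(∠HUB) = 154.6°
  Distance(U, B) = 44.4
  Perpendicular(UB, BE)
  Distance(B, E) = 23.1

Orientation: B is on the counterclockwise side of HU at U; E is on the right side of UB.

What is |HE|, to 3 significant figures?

96.9

∠HUB = 154.6°, so UB runs at 48.0° + (180° − 154.6°) = 73.4° from the x-axis; with |UB| = 44.4, B = U + 44.4·(cos 73.4°, sin 73.4°) = (44.1, 77.4). The perpendicularity gives BE at right angles to UB; with |BE| = 23.1 on the right of UB, E = B + 23.1·(0.958, -0.286) = (66.2, 70.8). Then |HE| = |E − H| = 96.9.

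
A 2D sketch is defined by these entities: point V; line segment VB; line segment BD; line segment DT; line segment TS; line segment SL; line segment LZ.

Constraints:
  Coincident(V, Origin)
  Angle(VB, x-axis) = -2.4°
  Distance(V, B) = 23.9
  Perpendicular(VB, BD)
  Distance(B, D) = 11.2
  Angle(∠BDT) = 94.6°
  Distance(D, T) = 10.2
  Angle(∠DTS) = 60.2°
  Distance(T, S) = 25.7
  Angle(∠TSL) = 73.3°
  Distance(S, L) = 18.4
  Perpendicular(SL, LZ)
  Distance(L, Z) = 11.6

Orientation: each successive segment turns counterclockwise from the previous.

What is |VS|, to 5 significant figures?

27.113

∠BDT = 94.6° gives DT at 173.00° from the x-axis; with |DT| = 10.2, T = (14.224, 11.432). ∠DTS = 60.2° gives TS at -67.200° from the x-axis; with |TS| = 25.7, S = (24.183, -12.259). Then |VS| = |S − V| = 27.113.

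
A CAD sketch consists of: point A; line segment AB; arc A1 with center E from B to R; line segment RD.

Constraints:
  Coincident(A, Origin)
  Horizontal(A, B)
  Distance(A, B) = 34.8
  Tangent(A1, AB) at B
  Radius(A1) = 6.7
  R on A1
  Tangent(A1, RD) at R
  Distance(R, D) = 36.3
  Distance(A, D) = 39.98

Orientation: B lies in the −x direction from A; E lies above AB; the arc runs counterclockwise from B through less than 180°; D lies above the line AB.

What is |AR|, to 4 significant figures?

28.93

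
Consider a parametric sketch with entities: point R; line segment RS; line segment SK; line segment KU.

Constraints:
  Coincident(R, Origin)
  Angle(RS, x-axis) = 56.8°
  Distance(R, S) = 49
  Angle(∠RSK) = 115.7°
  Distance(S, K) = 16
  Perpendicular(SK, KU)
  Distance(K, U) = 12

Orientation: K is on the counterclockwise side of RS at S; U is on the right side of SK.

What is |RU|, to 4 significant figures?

67.38

R is at the origin; RS runs at 56.8° with length 49.0, so S = 49.0·(cos 56.8°, sin 56.8°) = (26.83, 41.00). ∠RSK = 115.7°, so SK runs at 56.8° + (180° − 115.7°) = 121.1° from the x-axis; with |SK| = 16.0, K = S + 16.0·(cos 121.1°, sin 121.1°) = (18.57, 54.70). SK ⟂ KU; with |KU| = 12.0 on the right of SK, U = K + 12.0·(0.8563, 0.5165) = (28.84, 60.90). Then |RU| = |U − R| = 67.38.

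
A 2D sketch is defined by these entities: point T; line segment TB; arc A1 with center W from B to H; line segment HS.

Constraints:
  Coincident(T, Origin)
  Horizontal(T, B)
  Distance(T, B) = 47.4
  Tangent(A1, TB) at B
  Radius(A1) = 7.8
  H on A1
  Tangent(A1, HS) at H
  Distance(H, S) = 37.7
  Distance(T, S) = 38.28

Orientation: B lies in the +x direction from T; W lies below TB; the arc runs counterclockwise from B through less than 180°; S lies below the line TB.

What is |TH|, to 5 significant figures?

41.258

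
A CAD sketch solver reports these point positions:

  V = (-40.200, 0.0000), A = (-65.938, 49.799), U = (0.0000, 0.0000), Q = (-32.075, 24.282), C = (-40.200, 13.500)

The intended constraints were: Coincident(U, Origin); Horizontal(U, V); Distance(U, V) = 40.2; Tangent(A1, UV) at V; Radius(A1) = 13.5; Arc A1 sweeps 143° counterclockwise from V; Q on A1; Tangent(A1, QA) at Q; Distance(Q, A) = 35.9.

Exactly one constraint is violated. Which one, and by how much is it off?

Distance(Q, A) = 35.9 — off by 6.50.

U = (0.00, 0.00) ✓; U.y = 0.00, V.y = 0.00 ✓; |UV| = 40.20 ✓; ∠(CV, VU) = 90.00° ✓; |CV| = 13.50 ✓; bearing(C→Q) − bearing(C→V) = 143.0° ✓; |CQ| = 13.50 ✓; ∠(CQ, QA) = 90.00° ✓; |QA| = 42.40 ✗.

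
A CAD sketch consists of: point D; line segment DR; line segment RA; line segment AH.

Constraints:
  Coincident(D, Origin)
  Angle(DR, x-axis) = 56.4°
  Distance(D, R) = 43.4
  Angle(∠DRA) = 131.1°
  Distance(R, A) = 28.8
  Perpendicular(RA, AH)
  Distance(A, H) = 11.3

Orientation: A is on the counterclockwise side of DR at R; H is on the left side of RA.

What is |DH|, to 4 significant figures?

61.20

D is at the origin; DR runs at 56.4° with length 43.4, so R = 43.4·(cos 56.4°, sin 56.4°) = (24.02, 36.15). ∠DRA = 131.1°, so RA runs at 56.4° + (180° − 131.1°) = 105.3° from the x-axis; with |RA| = 28.8, A = R + 28.8·(cos 105.3°, sin 105.3°) = (16.42, 63.93). RA ⟂ AH; with |AH| = 11.3 on the left of RA, H = A + 11.3·(-0.9646, -0.2639) = (5.518, 60.95). Then |DH| = |H − D| = 61.20.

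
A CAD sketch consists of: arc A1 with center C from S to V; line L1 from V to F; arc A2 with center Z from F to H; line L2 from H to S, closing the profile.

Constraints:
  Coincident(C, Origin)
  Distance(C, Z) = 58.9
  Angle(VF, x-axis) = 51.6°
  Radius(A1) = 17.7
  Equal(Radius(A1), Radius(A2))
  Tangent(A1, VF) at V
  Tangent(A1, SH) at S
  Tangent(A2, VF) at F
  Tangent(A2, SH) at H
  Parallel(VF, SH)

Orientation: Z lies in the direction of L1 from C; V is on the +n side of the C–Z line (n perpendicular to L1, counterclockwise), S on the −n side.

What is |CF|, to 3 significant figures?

61.5

Tangency of A1 to both parallel lines with radius 17.7 puts V and S at C ± 17.7·n: V = (-13.9, 11.0), S = (13.9, -11.0). Equal radii place F and H the same way about Z: F = Z + 17.7·n = (22.7, 57.2), H = Z − 17.7·n = (50.5, 35.2). Then |CF| = |F − C| = 61.5.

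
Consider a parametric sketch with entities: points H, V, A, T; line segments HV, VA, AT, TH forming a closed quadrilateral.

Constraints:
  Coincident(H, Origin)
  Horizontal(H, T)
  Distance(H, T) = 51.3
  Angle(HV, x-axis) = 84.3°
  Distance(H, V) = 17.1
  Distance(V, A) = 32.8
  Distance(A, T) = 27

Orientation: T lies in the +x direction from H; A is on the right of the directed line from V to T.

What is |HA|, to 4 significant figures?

25.72

Checks: HV at 84.30° ✓; |VA| = 32.80 ✓; |AT| = 27.00 ✓.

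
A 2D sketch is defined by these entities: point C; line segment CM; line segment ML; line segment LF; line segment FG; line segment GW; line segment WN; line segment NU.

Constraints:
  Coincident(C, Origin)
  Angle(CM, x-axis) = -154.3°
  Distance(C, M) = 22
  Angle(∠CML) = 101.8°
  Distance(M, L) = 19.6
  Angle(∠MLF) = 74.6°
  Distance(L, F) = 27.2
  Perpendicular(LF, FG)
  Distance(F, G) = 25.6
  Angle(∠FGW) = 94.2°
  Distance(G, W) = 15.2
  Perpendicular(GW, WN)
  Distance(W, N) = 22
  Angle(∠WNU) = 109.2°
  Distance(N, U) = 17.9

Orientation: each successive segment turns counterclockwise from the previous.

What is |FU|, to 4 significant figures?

2.362

C is at the origin; CM runs at -154.3° with length 22.0, so M = (-19.82, -9.540). ∠CML = 101.8° gives ML at -76.10° from the x-axis; with |ML| = 19.6, L = (-15.12, -28.57). ∠MLF = 74.6° gives LF at 29.30° from the x-axis; with |LF| = 27.2, F = (8.605, -15.26). LF ⟂ FG, so FG runs at 119.3°; with |FG| = 25.6, G = (-3.923, 7.070). ∠FGW = 94.2° gives GW at -154.9° from the x-axis; with |GW| = 15.2, W = (-17.69, 0.6218). GW ⟂ WN, so WN runs at -64.90°; with |WN| = 22.0, N = (-8.355, -19.30). ∠WNU = 109.2° gives NU at 5.900° from the x-axis; with |NU| = 17.9, U = (9.450, -17.46). Then |FU| = |U − F| = 2.362.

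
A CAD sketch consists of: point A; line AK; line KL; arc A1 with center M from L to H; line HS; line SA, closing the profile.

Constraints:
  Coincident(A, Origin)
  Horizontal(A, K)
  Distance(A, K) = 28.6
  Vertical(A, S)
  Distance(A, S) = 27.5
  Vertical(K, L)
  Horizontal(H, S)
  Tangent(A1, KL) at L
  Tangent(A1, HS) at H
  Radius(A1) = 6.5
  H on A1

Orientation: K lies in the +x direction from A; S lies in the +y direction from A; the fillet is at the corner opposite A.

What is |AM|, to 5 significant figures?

30.486

A is at the origin; AK is horizontal with |AK| = 28.6 and K on the +x side, so K = (28.600, 0.0000). AS is vertical with |AS| = 27.5 and S on the +y side, so S = (0.0000, 27.500). The virtual corner opposite A is at (28.600, 27.500). The tangent condition forces ML to be normal to KL and since A1 is tangent to HS there, MH ⟂ HS, with radius 6.5, so the center M sits 6.5 in from both sides at M = (22.100, 21.000). Then |AM| = |M − A| = 30.486.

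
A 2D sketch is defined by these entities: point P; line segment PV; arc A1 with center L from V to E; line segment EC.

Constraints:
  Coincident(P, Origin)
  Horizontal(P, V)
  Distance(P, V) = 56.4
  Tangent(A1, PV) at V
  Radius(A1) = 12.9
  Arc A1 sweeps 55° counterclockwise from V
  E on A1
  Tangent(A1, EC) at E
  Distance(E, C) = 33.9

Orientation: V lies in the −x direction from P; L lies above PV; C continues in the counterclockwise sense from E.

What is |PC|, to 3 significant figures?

42.5

On A1, V sits at bearing -90° from L; a 55° counterclockwise sweep puts E at bearing -35°, so E = L + 12.9·(cos -35°, sin -35°) = (-45.8, 5.50). Tangency of A1 to EC means the radius LE is perpendicular to EC, so EC runs along (−sin -35°, cos -35°); with |EC| = 33.9, C = (-26.4, 33.3). Then |PC| = |C − P| = 42.5.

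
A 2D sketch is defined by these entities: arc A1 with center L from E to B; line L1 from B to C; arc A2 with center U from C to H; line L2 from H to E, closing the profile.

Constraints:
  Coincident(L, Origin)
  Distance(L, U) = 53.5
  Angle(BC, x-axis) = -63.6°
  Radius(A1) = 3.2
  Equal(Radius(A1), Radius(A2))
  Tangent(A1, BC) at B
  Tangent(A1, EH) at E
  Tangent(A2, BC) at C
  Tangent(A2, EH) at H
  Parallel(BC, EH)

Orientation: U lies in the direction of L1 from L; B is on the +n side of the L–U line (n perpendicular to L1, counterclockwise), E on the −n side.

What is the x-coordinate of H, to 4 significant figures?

20.92

The slot axis is L1's direction at -63.6°, so u = (cos -63.6°, sin -63.6°) = (0.4446, -0.8957) and n = (−sin -63.6°, cos -63.6°) = (0.8957, 0.4446). L is at the origin and U lies 53.5 along u from L, so U = 53.5·u = (23.79, -47.92). Tangency of A1 to both parallel lines with radius 3.2 puts B and E at L ± 3.2·n: B = (2.866, 1.423), E = (-2.866, -1.423). Equal radii place C and H the same way about U: C = U + 3.2·n = (26.65, -46.50), H = U − 3.2·n = (20.92, -49.34). So H.x = 20.92.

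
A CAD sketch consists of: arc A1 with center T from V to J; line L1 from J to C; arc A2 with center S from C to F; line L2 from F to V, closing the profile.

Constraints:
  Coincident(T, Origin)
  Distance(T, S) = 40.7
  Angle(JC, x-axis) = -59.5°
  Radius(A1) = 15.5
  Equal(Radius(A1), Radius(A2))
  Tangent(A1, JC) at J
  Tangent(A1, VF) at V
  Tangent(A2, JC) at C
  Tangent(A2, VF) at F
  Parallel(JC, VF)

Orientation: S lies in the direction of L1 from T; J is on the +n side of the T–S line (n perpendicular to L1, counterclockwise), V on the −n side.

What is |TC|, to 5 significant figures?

43.552

The slot axis is L1's direction at -59.5°, so u = (cos -59.5°, sin -59.5°) = (0.50754, -0.86163) and n = (−sin -59.5°, cos -59.5°) = (0.86163, 0.50754). T is at the origin and S lies 40.7 along u from T, so S = 40.7·u = (20.657, -35.068). Tangency of A1 to both parallel lines with radius 15.5 puts J and V at T ± 15.5·n: J = (13.355, 7.8668), V = (-13.355, -7.8668). Equal radii place C and F the same way about S: C = S + 15.5·n = (34.012, -27.201), F = S − 15.5·n = (7.3016, -42.935). Then |TC| = |C − T| = 43.552.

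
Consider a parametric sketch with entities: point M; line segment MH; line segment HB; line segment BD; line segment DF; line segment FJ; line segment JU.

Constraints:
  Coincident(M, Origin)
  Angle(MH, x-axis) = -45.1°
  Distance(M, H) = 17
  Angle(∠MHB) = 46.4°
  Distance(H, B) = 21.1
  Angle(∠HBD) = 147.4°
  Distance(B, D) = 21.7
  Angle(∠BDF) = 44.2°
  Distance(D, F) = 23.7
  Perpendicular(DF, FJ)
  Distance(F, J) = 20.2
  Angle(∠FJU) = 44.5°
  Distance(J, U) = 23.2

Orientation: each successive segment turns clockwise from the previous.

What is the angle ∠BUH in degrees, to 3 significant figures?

26.1°

M is at the origin; MH runs at -45.1° with length 17.0, so H = (12.0, -12.0). ∠MHB = 46.4° gives HB at -179° from the x-axis; with |HB| = 21.1, B = (-9.09, -12.5). ∠HBD = 147.4° gives BD at 149° from the x-axis; with |BD| = 21.7, D = (-27.6, -1.25). ∠BDF = 44.2° gives DF at 12.9° from the x-axis; with |DF| = 23.7, F = (-4.53, 4.04). The perpendicularity gives FJ at right angles to DF, so FJ runs at -77.1°; with |FJ| = 20.2, J = (-0.0250, -15.6). ∠FJU = 44.5° gives JU at 147° from the x-axis; with |JU| = 23.2, U = (-19.6, -3.15). Then cos ∠BUH = UB·UH / (|UB||UH|), giving 26.1°.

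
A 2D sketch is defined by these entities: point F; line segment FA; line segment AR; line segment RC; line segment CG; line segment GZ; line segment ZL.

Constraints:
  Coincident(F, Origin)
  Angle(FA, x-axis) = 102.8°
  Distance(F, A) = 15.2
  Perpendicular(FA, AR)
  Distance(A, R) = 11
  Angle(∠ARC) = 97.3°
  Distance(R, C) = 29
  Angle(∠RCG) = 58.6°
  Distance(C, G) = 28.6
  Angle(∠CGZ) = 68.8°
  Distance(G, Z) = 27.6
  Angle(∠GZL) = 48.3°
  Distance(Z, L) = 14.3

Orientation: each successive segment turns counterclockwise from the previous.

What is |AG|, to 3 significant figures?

20.6

∠ARC = 97.3° gives RC at -84.5° from the x-axis; with |RC| = 29.0, C = (-11.3, -16.5). ∠RCG = 58.6° gives CG at 36.9° from the x-axis; with |CG| = 28.6, G = (11.6, 0.691). Then |AG| = |G − A| = 20.6.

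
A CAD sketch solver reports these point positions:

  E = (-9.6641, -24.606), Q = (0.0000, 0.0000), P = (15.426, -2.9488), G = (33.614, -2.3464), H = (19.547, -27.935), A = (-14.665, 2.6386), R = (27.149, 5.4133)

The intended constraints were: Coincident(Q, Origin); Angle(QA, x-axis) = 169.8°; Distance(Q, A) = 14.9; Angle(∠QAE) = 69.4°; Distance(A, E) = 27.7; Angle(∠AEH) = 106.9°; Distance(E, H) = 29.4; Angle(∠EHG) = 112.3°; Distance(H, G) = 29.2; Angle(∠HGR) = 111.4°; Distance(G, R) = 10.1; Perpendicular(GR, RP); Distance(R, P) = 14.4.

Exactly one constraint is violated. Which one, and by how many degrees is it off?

Perpendicular(GR, RP) — off by 4.30°.

Q = (0.00, 0.00) ✓; QA at 169.8° ✓; |QA| = 14.90 ✓; ∠QAE = 69.40° ✓; |AE| = 27.70 ✓; ∠AEH = 106.9° ✓; |EH| = 29.40 ✓; ∠EHG = 112.3° ✓; |HG| = 29.20 ✓; ∠HGR = 111.4° ✓; |GR| = 10.10 ✓; ∠(GR, RP) = 85.70° ✗; |RP| = 14.40 ✓.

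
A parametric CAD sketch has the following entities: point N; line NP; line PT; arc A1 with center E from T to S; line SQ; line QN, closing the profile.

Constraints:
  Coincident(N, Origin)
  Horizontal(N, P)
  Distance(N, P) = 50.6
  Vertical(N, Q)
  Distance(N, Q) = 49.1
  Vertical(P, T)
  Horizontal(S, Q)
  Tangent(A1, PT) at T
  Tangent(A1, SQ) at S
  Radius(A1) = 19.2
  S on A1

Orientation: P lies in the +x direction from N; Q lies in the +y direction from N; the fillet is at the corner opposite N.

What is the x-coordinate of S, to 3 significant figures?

31.4

N is at the origin; NP is horizontal with |NP| = 50.6 and P on the +x side, so P = (50.6, 0.00). N and Q share the same x with |NQ| = 49.1 and Q on the +y side, so Q = (0.00, 49.1). The virtual corner opposite N is at (50.6, 49.1). Since A1 is tangent to PT there, ET ⟂ PT and A1 meets SQ tangentially, so ES is at right angles to SQ, with radius 19.2, so the center E sits 19.2 in from both sides at E = (31.4, 29.9). That places the tangent points at T = (50.6, 29.9) on PT and S = (31.4, 49.1) on SQ. So S.x = 31.4.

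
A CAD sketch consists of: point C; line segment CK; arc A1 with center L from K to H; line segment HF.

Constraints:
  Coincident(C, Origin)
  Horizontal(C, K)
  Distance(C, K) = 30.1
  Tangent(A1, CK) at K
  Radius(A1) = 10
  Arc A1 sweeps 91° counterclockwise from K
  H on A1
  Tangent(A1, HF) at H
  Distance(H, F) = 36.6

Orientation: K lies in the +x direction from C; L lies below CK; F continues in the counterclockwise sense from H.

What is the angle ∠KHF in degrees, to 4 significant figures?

134.5°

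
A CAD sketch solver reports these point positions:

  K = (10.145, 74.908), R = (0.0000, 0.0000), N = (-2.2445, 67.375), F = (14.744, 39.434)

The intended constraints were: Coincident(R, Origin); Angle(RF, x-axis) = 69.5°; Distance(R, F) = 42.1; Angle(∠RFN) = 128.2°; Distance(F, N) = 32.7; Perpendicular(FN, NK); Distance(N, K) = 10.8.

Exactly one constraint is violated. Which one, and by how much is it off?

Distance(N, K) = 10.8 — off by 3.70.

R = (0.00, 0.00) ✓; RF at 69.50° ✓; |RF| = 42.10 ✓; ∠RFN = 128.2° ✓; |FN| = 32.70 ✓; ∠(FN, NK) = 90.00° ✓; |NK| = 14.50 ✗.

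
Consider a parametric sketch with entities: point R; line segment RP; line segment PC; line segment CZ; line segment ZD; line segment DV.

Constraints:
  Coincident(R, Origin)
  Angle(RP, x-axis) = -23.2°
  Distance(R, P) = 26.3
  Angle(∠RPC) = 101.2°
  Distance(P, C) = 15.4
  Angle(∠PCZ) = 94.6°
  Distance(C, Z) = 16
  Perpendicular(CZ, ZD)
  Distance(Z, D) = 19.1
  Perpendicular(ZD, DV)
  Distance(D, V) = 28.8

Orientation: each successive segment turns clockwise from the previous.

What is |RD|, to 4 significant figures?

8.763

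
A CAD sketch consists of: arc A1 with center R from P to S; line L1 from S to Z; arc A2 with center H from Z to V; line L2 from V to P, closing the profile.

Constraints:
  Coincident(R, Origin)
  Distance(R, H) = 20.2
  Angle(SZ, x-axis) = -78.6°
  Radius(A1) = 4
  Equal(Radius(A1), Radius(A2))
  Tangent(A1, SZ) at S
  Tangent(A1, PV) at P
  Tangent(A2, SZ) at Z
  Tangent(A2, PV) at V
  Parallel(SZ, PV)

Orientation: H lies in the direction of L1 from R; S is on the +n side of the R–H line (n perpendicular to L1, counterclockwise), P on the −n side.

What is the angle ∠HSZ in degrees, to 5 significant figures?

11.201°

The slot axis is L1's direction at -78.6°, so u = (cos -78.6°, sin -78.6°) = (0.19766, -0.98027) and n = (−sin -78.6°, cos -78.6°) = (0.98027, 0.19766). R is at the origin and H lies 20.2 along u from R, so H = 20.2·u = (3.9927, -19.801). Tangency of A1 to both parallel lines with radius 4.0 puts S and P at R ± 4.0·n: S = (3.9211, 0.79063), P = (-3.9211, -0.79063). Equal radii place Z and V the same way about H: Z = H + 4.0·n = (7.9138, -19.011), V = H − 4.0·n = (0.071594, -20.592). Then cos ∠HSZ = SH·SZ / (|SH||SZ|), giving 11.201°.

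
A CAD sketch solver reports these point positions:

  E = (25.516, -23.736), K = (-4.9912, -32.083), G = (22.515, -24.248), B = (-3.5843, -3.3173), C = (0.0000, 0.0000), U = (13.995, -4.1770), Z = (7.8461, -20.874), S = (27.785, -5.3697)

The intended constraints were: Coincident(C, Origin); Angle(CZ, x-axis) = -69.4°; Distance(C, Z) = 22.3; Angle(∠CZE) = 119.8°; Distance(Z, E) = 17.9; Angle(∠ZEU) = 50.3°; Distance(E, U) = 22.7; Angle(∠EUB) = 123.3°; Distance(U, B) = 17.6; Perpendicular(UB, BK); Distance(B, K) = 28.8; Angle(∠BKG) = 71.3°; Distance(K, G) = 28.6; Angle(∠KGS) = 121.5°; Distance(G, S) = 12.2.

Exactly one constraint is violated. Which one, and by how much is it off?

Distance(G, S) = 12.2 — off by 7.40.

C = (0.00, 0.00) ✓; CZ at -69.40° ✓; |CZ| = 22.30 ✓; ∠CZE = 119.8° ✓; |ZE| = 17.90 ✓; ∠ZEU = 50.30° ✓; |EU| = 22.70 ✓; ∠EUB = 123.3° ✓; |UB| = 17.60 ✓; ∠(UB, BK) = 90.00° ✓; |BK| = 28.80 ✓; ∠BKG = 71.30° ✓; |KG| = 28.60 ✓; ∠KGS = 121.5° ✓; |GS| = 19.60 ✗.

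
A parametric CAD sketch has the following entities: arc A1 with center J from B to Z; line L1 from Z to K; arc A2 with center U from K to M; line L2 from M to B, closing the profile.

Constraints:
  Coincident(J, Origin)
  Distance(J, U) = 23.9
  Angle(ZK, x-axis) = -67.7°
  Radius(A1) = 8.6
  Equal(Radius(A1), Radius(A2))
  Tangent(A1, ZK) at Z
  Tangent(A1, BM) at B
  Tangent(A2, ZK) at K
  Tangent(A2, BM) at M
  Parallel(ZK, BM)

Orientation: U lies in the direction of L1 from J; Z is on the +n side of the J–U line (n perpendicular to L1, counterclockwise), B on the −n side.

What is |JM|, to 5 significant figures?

25.400

The slot axis is L1's direction at -67.7°, so u = (cos -67.7°, sin -67.7°) = (0.37946, -0.92521) and n = (−sin -67.7°, cos -67.7°) = (0.92521, 0.37946). J is at the origin and U lies 23.9 along u from J, so U = 23.9·u = (9.0690, -22.113). Tangency of A1 to both parallel lines with radius 8.6 puts Z and B at J ± 8.6·n: Z = (7.9568, 3.2633), B = (-7.9568, -3.2633). Equal radii place K and M the same way about U: K = U + 8.6·n = (17.026, -18.849), M = U − 8.6·n = (1.1122, -25.376). Then |JM| = |M − J| = 25.400.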